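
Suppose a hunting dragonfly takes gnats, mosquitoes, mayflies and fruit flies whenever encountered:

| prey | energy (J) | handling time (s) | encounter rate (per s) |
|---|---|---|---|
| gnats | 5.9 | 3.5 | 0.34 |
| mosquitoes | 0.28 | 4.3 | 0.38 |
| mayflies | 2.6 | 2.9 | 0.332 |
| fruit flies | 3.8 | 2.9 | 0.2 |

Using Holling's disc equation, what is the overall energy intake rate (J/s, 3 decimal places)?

0.696 J/s

R = Σλ_iE_i / (1 + Σλ_ih_i)
Numerator: 0.34×5.9 + 0.38×0.28 + 0.332×2.6 + 0.2×3.8 = 3.736
Denominator: 1 + 0.34×3.5 + 0.38×4.3 + 0.332×2.9 + 0.2×2.9 = 5.367
R = 3.736/5.367 = 0.6961 J/s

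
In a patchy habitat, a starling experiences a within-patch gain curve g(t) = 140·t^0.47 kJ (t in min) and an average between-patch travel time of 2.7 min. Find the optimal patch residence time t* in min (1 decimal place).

2.4 min

Maximise g(t)/(T+t): set derivative to zero → g'(t)(T+t) = g(t).
g'(t) = 0.47·140·t^-0.53. Setting 0.47·140·t^-0.53 = 140·t^0.47/(2.7+t) gives 0.47(2.7+t) = t, so 0.53·t = 0.47×2.7.
t* = 0.47×2.7/0.53 = 2.394 min.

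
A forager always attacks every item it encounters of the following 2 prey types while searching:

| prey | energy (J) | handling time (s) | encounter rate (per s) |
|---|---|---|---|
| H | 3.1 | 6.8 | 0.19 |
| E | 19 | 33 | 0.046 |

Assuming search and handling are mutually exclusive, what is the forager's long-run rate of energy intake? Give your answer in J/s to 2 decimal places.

0.38 J/s

R = (0.19×3.1 + 0.046×19) / (1 + 0.19×6.8 + 0.046×33) = 1.463/3.81 = 0.384 J/s.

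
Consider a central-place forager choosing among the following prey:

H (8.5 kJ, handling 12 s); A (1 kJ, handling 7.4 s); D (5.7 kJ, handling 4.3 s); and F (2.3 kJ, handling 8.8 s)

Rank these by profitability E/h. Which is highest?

D

Profitability E/h (kJ/s): H = 8.5/12 = 0.708, A = 1/7.4 = 0.135, D = 5.7/4.3 = 1.33, F = 2.3/8.8 = 0.261.
Ranked: D > H > F > A.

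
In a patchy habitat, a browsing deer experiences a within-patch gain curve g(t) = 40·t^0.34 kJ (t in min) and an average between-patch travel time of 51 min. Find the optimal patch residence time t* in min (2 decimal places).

Maximise g(t)/(T+t): set derivative to zero → g'(t)(T+t) = g(t).
g'(t) = 0.34·40·t^-0.66. Setting 0.34·40·t^-0.66 = 40·t^0.34/(51+t) gives 0.34(51+t) = t, so 0.66·t = 0.34×51.
t* = 0.34×51/0.66 = 26.27 min.

26.27 min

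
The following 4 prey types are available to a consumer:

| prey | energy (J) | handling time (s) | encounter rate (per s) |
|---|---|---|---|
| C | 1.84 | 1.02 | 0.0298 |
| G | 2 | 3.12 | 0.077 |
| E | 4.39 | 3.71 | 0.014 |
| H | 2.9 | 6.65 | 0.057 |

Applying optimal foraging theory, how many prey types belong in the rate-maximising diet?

Profitabilities (E/h, J/s): C 1.8, E 1.18, G 0.641, H 0.436. Add prey in this order while the next type's profitability exceeds the intake rate on those already taken.
Rate on top 1: 0.05321. E: 1.18 > 0.05321 → include.
Rate on top 2: 0.1074. G: 0.641 > 0.1074 → include.
Rate on top 3: 0.2044. H: 0.436 > 0.2044 → include.
Optimal diet: C, E, G, H — 4 of 4 types.

4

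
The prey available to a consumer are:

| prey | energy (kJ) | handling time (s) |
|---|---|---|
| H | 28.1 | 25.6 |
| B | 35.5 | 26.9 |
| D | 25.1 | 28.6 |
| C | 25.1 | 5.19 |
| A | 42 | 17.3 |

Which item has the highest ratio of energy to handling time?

C

Profitability E/h (kJ/s): H = 28.1/25.6 = 1.1, B = 35.5/26.9 = 1.32, D = 25.1/28.6 = 0.878, C = 25.1/5.19 = 4.84, A = 42/17.3 = 2.43.
Ranked: C > A > B > H > D.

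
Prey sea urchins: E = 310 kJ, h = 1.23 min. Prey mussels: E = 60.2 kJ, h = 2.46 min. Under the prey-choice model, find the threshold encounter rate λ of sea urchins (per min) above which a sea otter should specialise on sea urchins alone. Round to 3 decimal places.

Drop mussels once their profitability E₂/h₂ falls below the rate achievable on sea urchins alone: E₂/h₂ = λE₁/(1 + λh₁).
Solve for λ: λE₁h₂ = E₂(1 + λh₁) → λ(E₁h₂ − E₂h₁) = E₂ → λ = E₂/(E₁h₂ − E₂h₁).
λ = 60.2/(310×2.46 − 60.2×1.23) = 60.2/688.6 = 0.08743 per min.

0.087 per min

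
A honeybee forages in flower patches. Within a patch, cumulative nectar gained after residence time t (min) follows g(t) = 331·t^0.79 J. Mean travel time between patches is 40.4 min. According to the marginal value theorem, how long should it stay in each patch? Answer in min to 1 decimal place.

152.0 min

By the marginal value theorem, leave when the instantaneous gain rate g'(t) equals the habitat-wide average g(t)/(T + t).
g'(t) = 0.79·331·t^-0.21. Setting 0.79·331·t^-0.21 = 331·t^0.79/(40.4+t) gives 0.79(40.4+t) = t, so 0.21·t = 0.79×40.4.
t* = 0.79×40.4/0.21 = 152 min.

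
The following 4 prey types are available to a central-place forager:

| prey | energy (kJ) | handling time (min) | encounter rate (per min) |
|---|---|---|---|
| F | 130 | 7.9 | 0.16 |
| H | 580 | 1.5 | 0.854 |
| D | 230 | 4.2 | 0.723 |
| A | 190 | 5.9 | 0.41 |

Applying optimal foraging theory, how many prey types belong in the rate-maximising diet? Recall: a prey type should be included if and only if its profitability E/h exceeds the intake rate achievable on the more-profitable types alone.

E/h in descending order: H 387, D 54.8, A 32.2, F 16.5 kJ/min. The optimal diet is the largest prefix of this list for which every included type satisfies E_i/h_i > R on the types above it.
Rate on top 1: 217.2. D: 54.8 < 217.2 → exclude; stop.
Optimal diet: H — 1 of 4 types.

1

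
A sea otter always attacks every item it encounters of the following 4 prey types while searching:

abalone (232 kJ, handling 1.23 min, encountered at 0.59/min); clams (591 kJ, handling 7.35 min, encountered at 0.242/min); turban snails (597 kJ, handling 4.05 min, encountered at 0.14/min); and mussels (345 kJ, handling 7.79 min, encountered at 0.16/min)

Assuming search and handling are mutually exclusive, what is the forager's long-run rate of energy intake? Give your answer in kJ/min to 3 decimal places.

78.732 kJ/min

R = Σλ_iE_i / (1 + Σλ_ih_i)
Numerator: 0.59×232 + 0.242×591 + 0.14×597 + 0.16×345 = 418.7
Denominator: 1 + 0.59×1.23 + 0.242×7.35 + 0.14×4.05 + 0.16×7.79 = 5.318
R = 418.7/5.318 = 78.73 kJ/min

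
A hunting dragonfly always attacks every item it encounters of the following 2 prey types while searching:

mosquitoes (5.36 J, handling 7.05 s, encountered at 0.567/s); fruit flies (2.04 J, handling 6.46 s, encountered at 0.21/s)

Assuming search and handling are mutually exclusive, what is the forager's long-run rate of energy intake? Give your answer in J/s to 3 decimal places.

0.546 J/s

R = Σλ_iE_i / (1 + Σλ_ih_i)
Numerator: 0.567×5.36 + 0.21×2.04 = 3.468
Denominator: 1 + 0.567×7.05 + 0.21×6.46 = 6.354
R = 3.468/6.354 = 0.5457 J/s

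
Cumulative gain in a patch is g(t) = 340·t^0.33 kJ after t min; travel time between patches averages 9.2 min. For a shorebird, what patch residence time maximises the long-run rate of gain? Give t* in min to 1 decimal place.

4.5 min

By the marginal value theorem, leave when the instantaneous gain rate g'(t) equals the habitat-wide average g(t)/(T + t).
g'(t) = 0.33·340·t^-0.67. Setting 0.33·340·t^-0.67 = 340·t^0.33/(9.2+t) gives 0.33(9.2+t) = t, so 0.67·t = 0.33×9.2.
t* = 0.33×9.2/0.67 = 4.531 min.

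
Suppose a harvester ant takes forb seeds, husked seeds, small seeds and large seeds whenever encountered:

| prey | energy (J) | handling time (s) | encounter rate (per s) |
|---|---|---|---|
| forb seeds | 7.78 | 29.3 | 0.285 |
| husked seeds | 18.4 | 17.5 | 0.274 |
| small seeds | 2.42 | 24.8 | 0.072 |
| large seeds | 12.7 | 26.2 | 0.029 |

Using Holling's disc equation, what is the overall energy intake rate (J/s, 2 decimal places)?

0.47 J/s

R = Σλ_iE_i / (1 + Σλ_ih_i)
Numerator: 0.285×7.78 + 0.274×18.4 + 0.072×2.42 + 0.029×12.7 = 7.801
Denominator: 1 + 0.285×29.3 + 0.274×17.5 + 0.072×24.8 + 0.029×26.2 = 16.69
R = 7.801/16.69 = 0.4674 J/s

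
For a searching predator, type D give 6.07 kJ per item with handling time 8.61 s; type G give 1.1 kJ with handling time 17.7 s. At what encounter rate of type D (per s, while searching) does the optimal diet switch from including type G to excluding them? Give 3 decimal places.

0.011 per s

Drop type G once their profitability E₂/h₂ falls below the rate achievable on type D alone: E₂/h₂ = λE₁/(1 + λh₁).
Solve for λ: λE₁h₂ = E₂(1 + λh₁) → λ(E₁h₂ − E₂h₁) = E₂ → λ = E₂/(E₁h₂ − E₂h₁).
λ = 1.1/(6.07×17.7 − 1.1×8.61) = 1.1/97.97 = 0.01123 per s.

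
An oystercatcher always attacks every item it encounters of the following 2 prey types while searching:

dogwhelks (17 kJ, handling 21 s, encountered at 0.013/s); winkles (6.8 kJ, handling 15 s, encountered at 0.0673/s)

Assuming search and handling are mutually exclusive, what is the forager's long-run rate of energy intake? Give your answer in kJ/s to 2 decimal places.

0.30 kJ/s

R = Σλ_iE_i / (1 + Σλ_ih_i)
Numerator: 0.013×17 + 0.0673×6.8 = 0.6786
Denominator: 1 + 0.013×21 + 0.0673×15 = 2.282
R = 0.6786/2.282 = 0.2973 kJ/s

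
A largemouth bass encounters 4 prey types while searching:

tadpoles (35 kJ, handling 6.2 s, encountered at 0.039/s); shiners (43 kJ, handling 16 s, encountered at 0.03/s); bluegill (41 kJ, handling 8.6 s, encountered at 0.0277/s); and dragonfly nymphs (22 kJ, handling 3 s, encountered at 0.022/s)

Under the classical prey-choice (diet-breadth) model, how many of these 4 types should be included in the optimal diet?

4

E/h in descending order: dragonfly nymphs 7.33, tadpoles 5.65, bluegill 4.77, shiners 2.69 kJ/s. The optimal diet is the largest prefix of this list for which every included type satisfies E_i/h_i > R on the types above it.
Rate on top 1: 0.454. tadpoles: 5.65 > 0.454 → include.
Rate on top 2: 1.414. bluegill: 4.77 > 1.414 → include.
Rate on top 3: 1.931. shiners: 2.69 > 1.931 → include.
Optimal diet: dragonfly nymphs, tadpoles, bluegill, shiners — 4 of 4 types.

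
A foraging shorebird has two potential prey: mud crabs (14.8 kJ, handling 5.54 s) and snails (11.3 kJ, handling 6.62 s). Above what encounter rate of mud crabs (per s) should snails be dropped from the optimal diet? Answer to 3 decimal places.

0.319 per s

Drop snails once their profitability E₂/h₂ falls below the rate achievable on mud crabs alone: E₂/h₂ = λE₁/(1 + λh₁).
Solve for λ: λE₁h₂ = E₂(1 + λh₁) → λ(E₁h₂ − E₂h₁) = E₂ → λ = E₂/(E₁h₂ − E₂h₁).
λ = 11.3/(14.8×6.62 − 11.3×5.54) = 11.3/35.37 = 0.3194 per s.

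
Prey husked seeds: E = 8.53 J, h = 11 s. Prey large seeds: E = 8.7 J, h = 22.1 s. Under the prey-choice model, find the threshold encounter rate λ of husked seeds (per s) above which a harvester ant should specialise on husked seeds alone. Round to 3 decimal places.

0.094 per s

Drop large seeds once their profitability E₂/h₂ falls below the rate achievable on husked seeds alone: E₂/h₂ = λE₁/(1 + λh₁).
Solve for λ: λE₁h₂ = E₂(1 + λh₁) → λ(E₁h₂ − E₂h₁) = E₂ → λ = E₂/(E₁h₂ − E₂h₁).
λ = 8.7/(8.53×22.1 − 8.7×11) = 8.7/92.81 = 0.09374 per s.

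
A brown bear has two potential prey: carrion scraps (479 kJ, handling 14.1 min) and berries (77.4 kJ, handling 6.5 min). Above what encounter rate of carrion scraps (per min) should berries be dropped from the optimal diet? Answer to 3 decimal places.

0.038 per min

At the threshold, the rate on carrion scraps alone equals the profitability of berries: λ·479/(1 + λ·14.1) = 77.4/6.5 = 11.91.
Rearranging, λ(479 − 11.91×14.1) = 11.91, so λ = 11.91/311.1 = 0.03828 per min.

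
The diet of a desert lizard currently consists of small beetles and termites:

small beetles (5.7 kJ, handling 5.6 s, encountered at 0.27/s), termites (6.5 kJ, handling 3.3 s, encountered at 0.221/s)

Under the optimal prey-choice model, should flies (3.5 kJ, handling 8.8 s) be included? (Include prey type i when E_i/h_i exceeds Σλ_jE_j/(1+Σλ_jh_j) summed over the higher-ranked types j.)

No

On small beetles and termites alone, R = ΣλE/(1+Σλh) = 2.976/3.241 = 0.918 kJ/s.
flies: E/h = 3.5/8.8 = 0.3977 kJ/s.
Since 0.3977 < R, time spent handling flies is better spent searching.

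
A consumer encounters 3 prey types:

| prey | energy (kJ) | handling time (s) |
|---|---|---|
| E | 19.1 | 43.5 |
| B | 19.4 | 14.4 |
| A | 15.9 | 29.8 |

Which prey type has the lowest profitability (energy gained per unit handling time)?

E

Profitability E/h (kJ/s): E = 19.1/43.5 = 0.439, B = 19.4/14.4 = 1.35, A = 15.9/29.8 = 0.534.
Ranked: B > A > E.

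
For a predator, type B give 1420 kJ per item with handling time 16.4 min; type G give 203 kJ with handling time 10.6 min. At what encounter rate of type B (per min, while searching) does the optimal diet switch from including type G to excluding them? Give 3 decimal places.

0.017 per min

The zero-one rule: include type G iff E₂/h₂ > λE₁/(1+λh₁). Equality gives the switch point.
λE₁h₂ = E₂ + λE₂h₁ ⇒ λ = E₂/(E₁h₂ − E₂h₁) = 203/(1.505e+04 − 3329) = 0.01732 per min.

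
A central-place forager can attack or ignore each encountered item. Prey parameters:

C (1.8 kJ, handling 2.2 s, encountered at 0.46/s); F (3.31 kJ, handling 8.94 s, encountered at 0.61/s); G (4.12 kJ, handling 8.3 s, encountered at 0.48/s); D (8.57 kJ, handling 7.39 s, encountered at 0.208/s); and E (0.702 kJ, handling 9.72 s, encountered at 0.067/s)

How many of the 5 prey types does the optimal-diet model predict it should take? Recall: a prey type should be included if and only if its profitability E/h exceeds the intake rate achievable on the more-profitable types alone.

2

Profitabilities (E/h, kJ/s): D 1.16, C 0.818, G 0.496, F 0.37, E 0.0722. Add prey in this order while the next type's profitability exceeds the intake rate on those already taken.
Rate on top 1: 0.7026. C: 0.818 > 0.7026 → include.
Rate on top 2: 0.7356. G: 0.496 < 0.7356 → exclude; stop.
Optimal diet: D, C — 2 of 5 types.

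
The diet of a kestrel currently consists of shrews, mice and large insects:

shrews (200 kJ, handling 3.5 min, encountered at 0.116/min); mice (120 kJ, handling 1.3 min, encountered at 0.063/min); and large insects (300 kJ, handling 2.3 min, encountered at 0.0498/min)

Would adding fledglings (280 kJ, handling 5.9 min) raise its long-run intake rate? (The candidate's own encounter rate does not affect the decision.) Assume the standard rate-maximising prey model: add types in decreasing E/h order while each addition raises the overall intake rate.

Yes

Intake rate on the current diet: R = (0.116×200 + 0.063×120 + 0.0498×300) / (1 + 0.116×3.5 + 0.063×1.3 + 0.0498×2.3) = 45.7/1.602 = 28.52 kJ/min.
Profitability of fledglings: 280/5.9 = 47.46 kJ/min.
47.46 > 28.52, so adding fledglings raises the average — include it.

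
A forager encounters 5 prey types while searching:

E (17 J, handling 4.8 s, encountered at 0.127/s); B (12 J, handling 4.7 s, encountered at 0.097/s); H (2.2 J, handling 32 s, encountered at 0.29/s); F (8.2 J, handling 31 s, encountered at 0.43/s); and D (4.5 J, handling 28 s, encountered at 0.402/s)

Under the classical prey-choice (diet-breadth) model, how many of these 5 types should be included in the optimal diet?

2

Profitabilities (E/h, J/s): E 3.54, B 2.55, F 0.265, D 0.161, H 0.0688. Add prey in this order while the next type's profitability exceeds the intake rate on those already taken.
Rate on top 1: 1.341. B: 2.55 > 1.341 → include.
Rate on top 2: 1.609. F: 0.265 < 1.609 → exclude; stop.
Optimal diet: E, B — 2 of 5 types.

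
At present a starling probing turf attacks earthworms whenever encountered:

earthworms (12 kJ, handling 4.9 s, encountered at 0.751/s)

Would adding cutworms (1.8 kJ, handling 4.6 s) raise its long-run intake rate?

No

On earthworms alone, R = ΣλE/(1+Σλh) = 9.012/4.68 = 1.926 kJ/s.
Profitability of cutworms: 1.8/4.6 = 0.3913 kJ/s.
Since 0.3913 < R, time spent handling cutworms is better spent searching.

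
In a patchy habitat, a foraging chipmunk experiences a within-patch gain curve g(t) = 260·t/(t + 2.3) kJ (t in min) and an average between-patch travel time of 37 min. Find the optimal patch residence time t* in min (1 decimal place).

Optimal t* satisfies g'(t*) = g(t*)/(T + t*).
g'(t) = 260·2.3/(t + 2.3)². Setting 260·2.3/(t+2.3)² = 260t/[(t+2.3)(37+t)] gives 2.3(37+t) = t(t+2.3), so t² = 2.3×37 = 85.1.
t* = √85.1 = 9.225 min.

9.2 min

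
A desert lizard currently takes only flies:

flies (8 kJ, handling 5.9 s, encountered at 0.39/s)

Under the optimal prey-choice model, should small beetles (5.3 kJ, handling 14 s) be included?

No

Current rate: (0.39×8)/(1 + 0.39×5.9) = 0.9452 kJ/s.
Profitability of small beetles: 5.3/14 = 0.3786 kJ/s.
0.3786 < 0.9452, so adding small beetles would lower the average — exclude it.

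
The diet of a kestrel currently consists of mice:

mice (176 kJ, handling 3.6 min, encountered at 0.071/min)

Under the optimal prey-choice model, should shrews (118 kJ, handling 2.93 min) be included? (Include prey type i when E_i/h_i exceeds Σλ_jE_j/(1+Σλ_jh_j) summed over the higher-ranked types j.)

Yes

Intake rate on the current diet: R = (0.071×176) / (1 + 0.071×3.6) = 12.5/1.256 = 9.952 kJ/min.
shrews: E/h = 118/2.93 = 40.27 kJ/min.
40.27 > 9.952, so adding shrews raises the average — include it.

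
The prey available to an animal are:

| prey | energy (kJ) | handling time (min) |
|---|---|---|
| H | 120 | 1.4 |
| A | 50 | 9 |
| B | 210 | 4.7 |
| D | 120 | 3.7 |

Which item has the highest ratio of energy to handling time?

Profitability E/h (kJ/min): H = 120/1.4 = 85.7, A = 50/9 = 5.56, B = 210/4.7 = 44.7, D = 120/3.7 = 32.4.
Ranked: H > B > D > A.

H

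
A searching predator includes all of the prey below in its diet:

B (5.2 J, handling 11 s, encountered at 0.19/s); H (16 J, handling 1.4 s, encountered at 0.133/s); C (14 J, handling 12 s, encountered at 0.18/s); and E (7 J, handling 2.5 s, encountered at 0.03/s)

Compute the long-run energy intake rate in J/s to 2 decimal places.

1.06 J/s

Energy encountered per unit search time: 0.19×5.2 + 0.133×16 + 0.18×14 + 0.03×7 = 5.846 J/s.
Handling time per unit search time: 0.19×11 + 0.133×1.4 + 0.18×12 + 0.03×2.5 = 4.511.
Rate = 5.846/(1 + 4.511) = 1.061 J/s.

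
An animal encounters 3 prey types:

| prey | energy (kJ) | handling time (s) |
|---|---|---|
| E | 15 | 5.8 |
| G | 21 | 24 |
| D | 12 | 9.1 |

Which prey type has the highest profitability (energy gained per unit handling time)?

In descending order of E/h:
E: 15/5.8 = 2.59 kJ/s
D: 12/9.1 = 1.32 kJ/s
G: 21/24 = 0.875 kJ/s

E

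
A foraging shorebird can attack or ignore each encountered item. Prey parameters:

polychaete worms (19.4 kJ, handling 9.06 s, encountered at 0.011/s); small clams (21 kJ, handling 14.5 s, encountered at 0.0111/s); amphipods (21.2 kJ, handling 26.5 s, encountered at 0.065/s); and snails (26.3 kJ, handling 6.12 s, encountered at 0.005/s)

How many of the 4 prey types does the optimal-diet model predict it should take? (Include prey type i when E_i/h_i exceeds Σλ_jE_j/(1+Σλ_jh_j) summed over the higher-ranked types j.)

Rank by E/h (kJ/s): snails 4.3, polychaete worms 2.14, small clams 1.45, amphipods 0.8. Include each in turn until the next type's E/h falls below the running intake rate.
Rate on top 1: 0.1276. polychaete worms: 2.14 > 0.1276 → include.
Rate on top 2: 0.3052. small clams: 1.45 > 0.3052 → include.
Rate on top 3: 0.4476. amphipods: 0.8 > 0.4476 → include.
Optimal diet: snails, polychaete worms, small clams, amphipods — 4 of 4 types.

4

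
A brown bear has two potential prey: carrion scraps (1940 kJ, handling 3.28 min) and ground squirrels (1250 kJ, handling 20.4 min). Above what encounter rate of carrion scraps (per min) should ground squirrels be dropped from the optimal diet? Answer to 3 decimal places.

0.035 per min

At the threshold, the rate on carrion scraps alone equals the profitability of ground squirrels: λ·1940/(1 + λ·3.28) = 1250/20.4 = 61.27.
Rearranging, λ(1940 − 61.27×3.28) = 61.27, so λ = 61.27/1739 = 0.03524 per min.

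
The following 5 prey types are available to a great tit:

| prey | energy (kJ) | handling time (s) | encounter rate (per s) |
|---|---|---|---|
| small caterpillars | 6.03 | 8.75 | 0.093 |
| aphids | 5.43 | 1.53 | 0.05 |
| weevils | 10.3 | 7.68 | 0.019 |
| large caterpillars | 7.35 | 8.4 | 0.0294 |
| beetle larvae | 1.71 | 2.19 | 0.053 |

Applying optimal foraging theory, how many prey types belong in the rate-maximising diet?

Rank by E/h (kJ/s): aphids 3.55, weevils 1.34, large caterpillars 0.875, beetle larvae 0.781, small caterpillars 0.689. Include each in turn until the next type's E/h falls below the running intake rate.
Rate on top 1: 0.2522. weevils: 1.34 > 0.2522 → include.
Rate on top 2: 0.3822. large caterpillars: 0.875 > 0.3822 → include.
Rate on top 3: 0.465. beetle larvae: 0.781 > 0.465 → include.
Rate on top 4: 0.4881. small caterpillars: 0.689 > 0.4881 → include.
Optimal diet: aphids, weevils, large caterpillars, beetle larvae, small caterpillars — 5 of 5 types.

5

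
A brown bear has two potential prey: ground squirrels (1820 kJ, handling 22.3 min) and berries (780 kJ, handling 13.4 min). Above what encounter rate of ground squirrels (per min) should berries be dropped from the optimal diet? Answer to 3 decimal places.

0.112 per min

Drop berries once their profitability E₂/h₂ falls below the rate achievable on ground squirrels alone: E₂/h₂ = λE₁/(1 + λh₁).
Solve for λ: λE₁h₂ = E₂(1 + λh₁) → λ(E₁h₂ − E₂h₁) = E₂ → λ = E₂/(E₁h₂ − E₂h₁).
λ = 780/(1820×13.4 − 780×22.3) = 780/6994 = 0.1115 per min.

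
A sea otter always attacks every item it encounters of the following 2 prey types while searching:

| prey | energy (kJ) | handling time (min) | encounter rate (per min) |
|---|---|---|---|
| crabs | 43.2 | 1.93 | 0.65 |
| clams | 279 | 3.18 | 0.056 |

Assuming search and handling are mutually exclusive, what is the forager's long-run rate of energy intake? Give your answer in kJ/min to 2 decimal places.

17.97 kJ/min

R = Σλ_iE_i / (1 + Σλ_ih_i)
Numerator: 0.65×43.2 + 0.056×279 = 43.7
Denominator: 1 + 0.65×1.93 + 0.056×3.18 = 2.433
R = 43.7/2.433 = 17.97 kJ/min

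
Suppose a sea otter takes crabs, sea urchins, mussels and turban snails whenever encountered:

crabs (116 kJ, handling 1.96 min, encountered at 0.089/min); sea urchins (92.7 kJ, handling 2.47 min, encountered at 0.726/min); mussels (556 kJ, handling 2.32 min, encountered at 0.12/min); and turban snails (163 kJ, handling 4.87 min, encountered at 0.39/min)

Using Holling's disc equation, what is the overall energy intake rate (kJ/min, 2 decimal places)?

40.41 kJ/min

R = (0.089×116 + 0.726×92.7 + 0.12×556 + 0.39×163) / (1 + 0.089×1.96 + 0.726×2.47 + 0.12×2.32 + 0.39×4.87) = 207.9/5.145 = 40.41 kJ/min.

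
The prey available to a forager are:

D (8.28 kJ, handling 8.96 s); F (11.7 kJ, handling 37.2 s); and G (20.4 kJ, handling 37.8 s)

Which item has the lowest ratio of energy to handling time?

F

In descending order of E/h:
D: 8.28/8.96 = 0.924 kJ/s
G: 20.4/37.8 = 0.54 kJ/s
F: 11.7/37.2 = 0.315 kJ/s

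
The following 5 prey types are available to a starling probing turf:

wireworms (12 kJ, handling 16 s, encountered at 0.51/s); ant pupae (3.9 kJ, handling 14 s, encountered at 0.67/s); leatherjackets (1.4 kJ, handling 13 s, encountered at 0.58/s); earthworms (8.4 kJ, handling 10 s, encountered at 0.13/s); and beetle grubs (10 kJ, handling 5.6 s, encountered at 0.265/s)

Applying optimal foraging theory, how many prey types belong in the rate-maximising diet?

1

Rank by E/h (kJ/s): beetle grubs 1.79, earthworms 0.84, wireworms 0.75, ant pupae 0.279, leatherjackets 0.108. Include each in turn until the next type's E/h falls below the running intake rate.
Rate on top 1: 1.067. earthworms: 0.84 < 1.067 → exclude; stop.
Optimal diet: beetle grubs — 1 of 5 types.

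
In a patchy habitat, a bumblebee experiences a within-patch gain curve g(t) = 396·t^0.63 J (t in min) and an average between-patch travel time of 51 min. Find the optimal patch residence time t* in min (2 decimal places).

By the marginal value theorem, leave when the instantaneous gain rate g'(t) equals the habitat-wide average g(t)/(T + t).
g'(t) = 0.63·396·t^-0.37. Setting 0.63·396·t^-0.37 = 396·t^0.63/(51+t) gives 0.63(51+t) = t, so 0.37·t = 0.63×51.
t* = 0.63×51/0.37 = 86.84 min.

86.84 min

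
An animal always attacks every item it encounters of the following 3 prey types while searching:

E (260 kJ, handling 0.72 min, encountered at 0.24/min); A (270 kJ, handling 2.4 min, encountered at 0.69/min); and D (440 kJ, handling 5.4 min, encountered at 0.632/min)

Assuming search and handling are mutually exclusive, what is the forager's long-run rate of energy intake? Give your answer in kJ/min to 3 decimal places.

84.398 kJ/min

R = Σλ_iE_i / (1 + Σλ_ih_i)
Numerator: 0.24×260 + 0.69×270 + 0.632×440 = 526.8
Denominator: 1 + 0.24×0.72 + 0.69×2.4 + 0.632×5.4 = 6.242
R = 526.8/6.242 = 84.4 kJ/min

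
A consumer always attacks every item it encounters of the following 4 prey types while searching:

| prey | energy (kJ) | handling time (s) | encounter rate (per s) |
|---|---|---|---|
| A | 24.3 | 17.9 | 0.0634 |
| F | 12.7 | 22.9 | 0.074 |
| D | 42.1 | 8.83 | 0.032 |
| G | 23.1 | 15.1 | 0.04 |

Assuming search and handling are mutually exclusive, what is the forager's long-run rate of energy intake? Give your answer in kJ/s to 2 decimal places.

1.01 kJ/s

Energy encountered per unit search time: 0.0634×24.3 + 0.074×12.7 + 0.032×42.1 + 0.04×23.1 = 4.752 kJ/s.
Handling time per unit search time: 0.0634×17.9 + 0.074×22.9 + 0.032×8.83 + 0.04×15.1 = 3.716.
Rate = 4.752/(1 + 3.716) = 1.008 kJ/s.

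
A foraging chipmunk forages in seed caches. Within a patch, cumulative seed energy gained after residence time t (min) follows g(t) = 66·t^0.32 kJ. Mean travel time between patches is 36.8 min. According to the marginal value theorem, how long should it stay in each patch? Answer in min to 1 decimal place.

17.3 min

By the marginal value theorem, leave when the instantaneous gain rate g'(t) equals the habitat-wide average g(t)/(T + t).
g'(t) = 0.32·66·t^-0.68. Setting 0.32·66·t^-0.68 = 66·t^0.32/(36.8+t) gives 0.32(36.8+t) = t, so 0.68·t = 0.32×36.8.
t* = 0.32×36.8/0.68 = 17.32 min.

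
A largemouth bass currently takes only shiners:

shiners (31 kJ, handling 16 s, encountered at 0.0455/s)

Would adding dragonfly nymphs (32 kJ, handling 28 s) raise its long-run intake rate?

Yes

Current rate: (0.0455×31)/(1 + 0.0455×16) = 0.8163 kJ/s.
dragonfly nymphs: E/h = 32/28 = 1.143 kJ/s.
1.143 > 0.8163, so adding dragonfly nymphs raises the average — include it.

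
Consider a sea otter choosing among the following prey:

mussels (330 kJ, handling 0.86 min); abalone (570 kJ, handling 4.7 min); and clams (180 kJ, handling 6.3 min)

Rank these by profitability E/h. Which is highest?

mussels

In descending order of E/h:
mussels: 330/0.86 = 384 kJ/min
abalone: 570/4.7 = 121 kJ/min
clams: 180/6.3 = 28.6 kJ/min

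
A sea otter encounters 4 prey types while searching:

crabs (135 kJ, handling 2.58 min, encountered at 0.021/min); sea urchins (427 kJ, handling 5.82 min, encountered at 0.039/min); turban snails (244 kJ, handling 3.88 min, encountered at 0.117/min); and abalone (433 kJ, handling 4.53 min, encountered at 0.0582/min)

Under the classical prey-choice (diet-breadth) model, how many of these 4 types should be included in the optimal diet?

4

Profitabilities (E/h, kJ/min): abalone 95.6, sea urchins 73.4, turban snails 62.9, crabs 52.3. Add prey in this order while the next type's profitability exceeds the intake rate on those already taken.
Rate on top 1: 19.94. sea urchins: 73.4 > 19.94 → include.
Rate on top 2: 28.08. turban snails: 62.9 > 28.08 → include.
Rate on top 3: 36.2. crabs: 52.3 > 36.2 → include.
Optimal diet: abalone, sea urchins, turban snails, crabs — 4 of 4 types.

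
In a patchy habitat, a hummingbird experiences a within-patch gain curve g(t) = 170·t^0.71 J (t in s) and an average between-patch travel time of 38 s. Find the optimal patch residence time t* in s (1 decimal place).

By the marginal value theorem, leave when the instantaneous gain rate g'(t) equals the habitat-wide average g(t)/(T + t).
g'(t) = 0.71·170·t^-0.29. Setting 0.71·170·t^-0.29 = 170·t^0.71/(38+t) gives 0.71(38+t) = t, so 0.29·t = 0.71×38.
t* = 0.71×38/0.29 = 93.03 s.

93.0 s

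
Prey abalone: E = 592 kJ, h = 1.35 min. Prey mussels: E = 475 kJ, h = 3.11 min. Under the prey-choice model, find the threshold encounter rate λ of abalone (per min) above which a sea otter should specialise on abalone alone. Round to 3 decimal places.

At the threshold, the rate on abalone alone equals the profitability of mussels: λ·592/(1 + λ·1.35) = 475/3.11 = 152.7.
Rearranging, λ(592 − 152.7×1.35) = 152.7, so λ = 152.7/385.8 = 0.3959 per min.

0.396 per min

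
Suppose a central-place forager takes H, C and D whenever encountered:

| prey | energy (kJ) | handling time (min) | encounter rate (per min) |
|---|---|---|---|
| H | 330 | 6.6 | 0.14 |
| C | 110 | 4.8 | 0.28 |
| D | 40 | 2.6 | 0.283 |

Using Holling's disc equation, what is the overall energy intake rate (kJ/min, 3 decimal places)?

R = Σλ_iE_i / (1 + Σλ_ih_i)
Numerator: 0.14×330 + 0.28×110 + 0.283×40 = 88.32
Denominator: 1 + 0.14×6.6 + 0.28×4.8 + 0.283×2.6 = 4.004
R = 88.32/4.004 = 22.06 kJ/min

22.059 kJ/min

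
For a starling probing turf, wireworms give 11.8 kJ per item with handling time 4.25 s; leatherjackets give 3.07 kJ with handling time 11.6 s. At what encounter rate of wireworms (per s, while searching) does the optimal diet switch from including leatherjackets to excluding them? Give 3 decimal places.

Drop leatherjackets once their profitability E₂/h₂ falls below the rate achievable on wireworms alone: E₂/h₂ = λE₁/(1 + λh₁).
Solve for λ: λE₁h₂ = E₂(1 + λh₁) → λ(E₁h₂ − E₂h₁) = E₂ → λ = E₂/(E₁h₂ − E₂h₁).
λ = 3.07/(11.8×11.6 − 3.07×4.25) = 3.07/123.8 = 0.02479 per s.

0.025 per s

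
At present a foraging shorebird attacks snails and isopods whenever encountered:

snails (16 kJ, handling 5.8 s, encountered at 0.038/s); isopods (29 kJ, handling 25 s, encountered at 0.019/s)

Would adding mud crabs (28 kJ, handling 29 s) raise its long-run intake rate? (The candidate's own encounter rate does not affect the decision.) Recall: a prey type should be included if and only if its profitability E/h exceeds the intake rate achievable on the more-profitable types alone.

Current rate: (0.038×16 + 0.019×29)/(1 + 0.038×5.8 + 0.019×25) = 0.6836 kJ/s.
Profitability of mud crabs: 28/29 = 0.9655 kJ/s.
Since 0.9655 > R, including mud crabs increases the long-run rate.

Yes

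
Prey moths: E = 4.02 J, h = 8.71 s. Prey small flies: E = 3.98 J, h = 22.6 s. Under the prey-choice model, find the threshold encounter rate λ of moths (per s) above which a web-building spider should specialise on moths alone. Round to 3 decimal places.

0.071 per s

Drop small flies once their profitability E₂/h₂ falls below the rate achievable on moths alone: E₂/h₂ = λE₁/(1 + λh₁).
Solve for λ: λE₁h₂ = E₂(1 + λh₁) → λ(E₁h₂ − E₂h₁) = E₂ → λ = E₂/(E₁h₂ − E₂h₁).
λ = 3.98/(4.02×22.6 − 3.98×8.71) = 3.98/56.19 = 0.07084 per s.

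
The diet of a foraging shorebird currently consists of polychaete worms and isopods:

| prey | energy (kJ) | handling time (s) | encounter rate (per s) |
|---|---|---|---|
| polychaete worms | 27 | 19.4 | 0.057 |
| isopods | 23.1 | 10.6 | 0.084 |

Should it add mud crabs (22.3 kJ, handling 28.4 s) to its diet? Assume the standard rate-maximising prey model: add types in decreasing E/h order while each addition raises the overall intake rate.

No

Intake rate on the current diet: R = (0.057×27 + 0.084×23.1) / (1 + 0.057×19.4 + 0.084×10.6) = 3.479/2.996 = 1.161 kJ/s.
mud crabs: E/h = 22.3/28.4 = 0.7852 kJ/s.
Since 0.7852 < R, time spent handling mud crabs is better spent searching.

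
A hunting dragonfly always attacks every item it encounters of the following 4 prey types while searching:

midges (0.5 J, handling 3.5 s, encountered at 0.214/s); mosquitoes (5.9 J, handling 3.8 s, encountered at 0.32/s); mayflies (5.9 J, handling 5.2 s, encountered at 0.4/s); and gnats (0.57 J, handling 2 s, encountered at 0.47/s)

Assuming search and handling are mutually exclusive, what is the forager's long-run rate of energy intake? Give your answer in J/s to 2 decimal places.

Energy encountered per unit search time: 0.214×0.5 + 0.32×5.9 + 0.4×5.9 + 0.47×0.57 = 4.623 J/s.
Handling time per unit search time: 0.214×3.5 + 0.32×3.8 + 0.4×5.2 + 0.47×2 = 4.985.
Rate = 4.623/(1 + 4.985) = 0.7724 J/s.

0.77 J/s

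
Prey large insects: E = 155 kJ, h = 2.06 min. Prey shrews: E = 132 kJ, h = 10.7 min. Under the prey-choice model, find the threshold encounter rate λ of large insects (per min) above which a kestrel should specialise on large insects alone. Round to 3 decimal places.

0.095 per min

Drop shrews once their profitability E₂/h₂ falls below the rate achievable on large insects alone: E₂/h₂ = λE₁/(1 + λh₁).
Solve for λ: λE₁h₂ = E₂(1 + λh₁) → λ(E₁h₂ − E₂h₁) = E₂ → λ = E₂/(E₁h₂ − E₂h₁).
λ = 132/(155×10.7 − 132×2.06) = 132/1387 = 0.0952 per min.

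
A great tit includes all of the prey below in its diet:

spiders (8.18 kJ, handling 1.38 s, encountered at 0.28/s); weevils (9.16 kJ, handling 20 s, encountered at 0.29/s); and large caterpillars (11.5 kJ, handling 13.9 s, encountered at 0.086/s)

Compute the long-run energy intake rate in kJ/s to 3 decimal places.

0.708 kJ/s

Energy encountered per unit search time: 0.28×8.18 + 0.29×9.16 + 0.086×11.5 = 5.936 kJ/s.
Handling time per unit search time: 0.28×1.38 + 0.29×20 + 0.086×13.9 = 7.382.
Rate = 5.936/(1 + 7.382) = 0.7082 kJ/s.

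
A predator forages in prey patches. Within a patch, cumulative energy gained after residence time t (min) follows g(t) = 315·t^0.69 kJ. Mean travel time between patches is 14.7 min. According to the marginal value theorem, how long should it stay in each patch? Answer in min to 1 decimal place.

Maximise g(t)/(T+t): set derivative to zero → g'(t)(T+t) = g(t).
g'(t) = 0.69·315·t^-0.31. Setting 0.69·315·t^-0.31 = 315·t^0.69/(14.7+t) gives 0.69(14.7+t) = t, so 0.31·t = 0.69×14.7.
t* = 0.69×14.7/0.31 = 32.72 min.

32.7 min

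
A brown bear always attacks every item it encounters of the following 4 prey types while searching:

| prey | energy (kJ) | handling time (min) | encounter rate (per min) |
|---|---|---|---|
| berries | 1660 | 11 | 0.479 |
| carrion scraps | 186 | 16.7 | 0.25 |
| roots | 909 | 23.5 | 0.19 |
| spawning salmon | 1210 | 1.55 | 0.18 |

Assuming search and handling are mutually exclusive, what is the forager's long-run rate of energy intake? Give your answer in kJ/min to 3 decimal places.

81.127 kJ/min

Energy encountered per unit search time: 0.479×1660 + 0.25×186 + 0.19×909 + 0.18×1210 = 1232 kJ/min.
Handling time per unit search time: 0.479×11 + 0.25×16.7 + 0.19×23.5 + 0.18×1.55 = 14.19.
Rate = 1232/(1 + 14.19) = 81.13 kJ/min.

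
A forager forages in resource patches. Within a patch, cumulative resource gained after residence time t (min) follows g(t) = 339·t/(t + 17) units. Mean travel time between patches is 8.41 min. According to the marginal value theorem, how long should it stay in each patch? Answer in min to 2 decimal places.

11.96 min

By the marginal value theorem, leave when the instantaneous gain rate g'(t) equals the habitat-wide average g(t)/(T + t).
g'(t) = 339·17/(t + 17)². Setting 339·17/(t+17)² = 339t/[(t+17)(8.41+t)] gives 17(8.41+t) = t(t+17), so t² = 17×8.41 = 143.
t* = √143 = 11.96 min.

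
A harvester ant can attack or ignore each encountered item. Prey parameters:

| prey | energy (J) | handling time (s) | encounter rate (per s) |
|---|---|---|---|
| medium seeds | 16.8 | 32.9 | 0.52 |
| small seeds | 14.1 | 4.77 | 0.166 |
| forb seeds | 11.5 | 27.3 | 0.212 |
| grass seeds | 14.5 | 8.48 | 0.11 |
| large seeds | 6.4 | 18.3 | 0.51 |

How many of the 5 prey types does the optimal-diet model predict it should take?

Profitabilities (E/h, J/s): small seeds 2.96, grass seeds 1.71, medium seeds 0.511, forb seeds 0.421, large seeds 0.35. Add prey in this order while the next type's profitability exceeds the intake rate on those already taken.
Rate on top 1: 1.306. grass seeds: 1.71 > 1.306 → include.
Rate on top 2: 1.444. medium seeds: 0.511 < 1.444 → exclude; stop.
Optimal diet: small seeds, grass seeds — 2 of 5 types.

2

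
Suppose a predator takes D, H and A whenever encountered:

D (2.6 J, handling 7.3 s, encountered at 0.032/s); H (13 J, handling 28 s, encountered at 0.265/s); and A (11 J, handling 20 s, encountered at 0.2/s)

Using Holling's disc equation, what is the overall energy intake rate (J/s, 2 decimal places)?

Energy encountered per unit search time: 0.032×2.6 + 0.265×13 + 0.2×11 = 5.728 J/s.
Handling time per unit search time: 0.032×7.3 + 0.265×28 + 0.2×20 = 11.65.
Rate = 5.728/(1 + 11.65) = 0.4527 J/s.

0.45 J/s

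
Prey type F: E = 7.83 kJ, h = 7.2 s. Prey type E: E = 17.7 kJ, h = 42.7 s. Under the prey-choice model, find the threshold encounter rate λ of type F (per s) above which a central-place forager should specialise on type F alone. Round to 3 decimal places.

0.086 per s

Drop type E once their profitability E₂/h₂ falls below the rate achievable on type F alone: E₂/h₂ = λE₁/(1 + λh₁).
Solve for λ: λE₁h₂ = E₂(1 + λh₁) → λ(E₁h₂ − E₂h₁) = E₂ → λ = E₂/(E₁h₂ − E₂h₁).
λ = 17.7/(7.83×42.7 − 17.7×7.2) = 17.7/206.9 = 0.08555 per s.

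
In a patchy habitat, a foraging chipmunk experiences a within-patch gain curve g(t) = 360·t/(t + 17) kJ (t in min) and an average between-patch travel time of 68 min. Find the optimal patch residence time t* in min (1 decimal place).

By the marginal value theorem, leave when the instantaneous gain rate g'(t) equals the habitat-wide average g(t)/(T + t).
g'(t) = 360·17/(t + 17)². Setting 360·17/(t+17)² = 360t/[(t+17)(68+t)] gives 17(68+t) = t(t+17), so t² = 17×68 = 1156.
t* = √1156 = 34 min.

34.0 min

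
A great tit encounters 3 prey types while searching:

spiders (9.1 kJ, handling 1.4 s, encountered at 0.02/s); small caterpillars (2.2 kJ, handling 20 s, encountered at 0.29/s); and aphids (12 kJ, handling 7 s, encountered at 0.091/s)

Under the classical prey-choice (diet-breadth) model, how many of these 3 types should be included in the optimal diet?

2

Rank by E/h (kJ/s): spiders 6.5, aphids 1.71, small caterpillars 0.11. Include each in turn until the next type's E/h falls below the running intake rate.
Rate on top 1: 0.177. aphids: 1.71 > 0.177 → include.
Rate on top 2: 0.7652. small caterpillars: 0.11 < 0.7652 → exclude; stop.
Optimal diet: spiders, aphids — 2 of 3 types.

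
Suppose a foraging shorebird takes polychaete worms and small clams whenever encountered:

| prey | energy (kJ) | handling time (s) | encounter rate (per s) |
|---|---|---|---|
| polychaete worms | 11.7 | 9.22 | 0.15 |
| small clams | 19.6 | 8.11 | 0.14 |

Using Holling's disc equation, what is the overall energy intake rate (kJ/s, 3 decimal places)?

Energy encountered per unit search time: 0.15×11.7 + 0.14×19.6 = 4.499 kJ/s.
Handling time per unit search time: 0.15×9.22 + 0.14×8.11 = 2.518.
Rate = 4.499/(1 + 2.518) = 1.279 kJ/s.

1.279 kJ/s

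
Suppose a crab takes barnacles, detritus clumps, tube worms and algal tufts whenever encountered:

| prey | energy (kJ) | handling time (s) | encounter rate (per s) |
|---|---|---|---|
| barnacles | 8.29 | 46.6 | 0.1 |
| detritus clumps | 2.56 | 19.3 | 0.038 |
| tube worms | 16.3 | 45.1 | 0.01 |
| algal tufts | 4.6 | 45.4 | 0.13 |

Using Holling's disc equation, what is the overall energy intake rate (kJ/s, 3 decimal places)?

0.132 kJ/s

Energy encountered per unit search time: 0.1×8.29 + 0.038×2.56 + 0.01×16.3 + 0.13×4.6 = 1.687 kJ/s.
Handling time per unit search time: 0.1×46.6 + 0.038×19.3 + 0.01×45.1 + 0.13×45.4 = 11.75.
Rate = 1.687/(1 + 11.75) = 0.1324 kJ/s.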